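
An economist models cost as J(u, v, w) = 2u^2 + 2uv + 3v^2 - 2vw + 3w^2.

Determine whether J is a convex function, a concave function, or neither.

J is quadratic, so its Hessian is the constant matrix H = [[4, 2, 0], [2, 6, -2], [0, -2, 6]].
Leading principal minors: 4, 20, 104.
All positive ⇒ H ≻ 0 ⇒ convex.

convex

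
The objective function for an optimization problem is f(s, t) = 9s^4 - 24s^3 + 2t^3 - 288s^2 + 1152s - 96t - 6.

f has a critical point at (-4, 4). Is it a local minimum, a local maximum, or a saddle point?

The mixed partial ∂²f/∂s∂t is 0, so the Hessian at any point is diag(f_ss, f_tt) = diag(36(3s^2 - 4s - 16), 12t).
At (-4, 4): H = diag(1728, 48).
Both eigenvalues are positive, so H is positive definite: a local minimum.

local minimum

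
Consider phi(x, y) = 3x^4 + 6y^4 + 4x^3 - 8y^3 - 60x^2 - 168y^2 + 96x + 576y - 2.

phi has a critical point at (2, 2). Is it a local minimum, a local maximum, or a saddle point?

The mixed partial ∂²phi/∂x∂y is 0, so the Hessian at any point is diag(phi_xx, phi_yy) = diag(12(3x^2 + 2x - 10), 24(3y^2 - 2y - 14)).
At (2, 2): H = diag(72, -144).
The eigenvalues have opposite signs, so H is indefinite: a saddle point.

saddle point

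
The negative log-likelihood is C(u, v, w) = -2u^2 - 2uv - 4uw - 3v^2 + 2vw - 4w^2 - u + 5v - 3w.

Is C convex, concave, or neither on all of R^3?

C is quadratic, so its Hessian is the constant matrix H = [[-4, -2, -4], [-2, -6, 2], [-4, 2, -8]].
Leading principal minors: -4, 20, -16.
Signs alternate −, +, − ⇒ H ≺ 0 ⇒ concave.

concave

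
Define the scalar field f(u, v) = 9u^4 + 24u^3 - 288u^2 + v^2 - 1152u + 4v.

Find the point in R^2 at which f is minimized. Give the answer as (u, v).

f(u,v) separates as P(u) + Q(v), so its minimum is min P + min Q.
P'(u) = 36(u - 4)(u + 2)(u + 4) vanishes at u ∈ {-4, -2, 4}; Q'(v) = 2v + 4 vanishes at v ∈ {-2}.
Local minima of P (where P''>0): P(-4)=768, P(4)=-5376. Local minima of Q: Q(-2)=-4.
So the global minimum of f is P(4) + Q(-2) = -5376 − 4 = -5380, attained at (4, -2).

(4, -2)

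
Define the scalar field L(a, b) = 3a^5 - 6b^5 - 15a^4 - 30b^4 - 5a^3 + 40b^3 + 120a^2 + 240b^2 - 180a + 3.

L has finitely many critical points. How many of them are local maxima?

L separates as a function of a plus a function of b, so ∇L=0 decouples.
∂L/∂a = 15(a - 3)(a - 2)(a - 1)(a + 2) = 0 at a ∈ {-2, 1, 2, 3}; ∂L/∂b = -30b(b - 2)(b + 2)(b + 4) = 0 at b ∈ {-4, -2, 0, 2}.
The Hessian is diagonal: diag(L_aa, L_bb). Second derivatives: L_aa(-2)=-900, L_aa(1)=90, L_aa(2)=-60, L_aa(3)=150; L_bb(-4)=1440, L_bb(-2)=-480, L_bb(0)=480, L_bb(2)=-1440.
Local maxima occur where both diagonal entries negative: (-2, -2), (-2, 2), (2, -2), (2, 2). Count: 4.

4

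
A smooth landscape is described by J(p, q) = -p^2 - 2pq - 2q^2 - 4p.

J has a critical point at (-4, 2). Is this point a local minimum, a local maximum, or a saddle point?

The Hessian of J is constant: H = [[-2, -2], [-2, -4]].
det(H) = (-2)·(-4) − (-2)² = 4.
det(H) > 0 and tr(H) = -6 < 0, so H is negative definite and the point is a local maximum.

local maximum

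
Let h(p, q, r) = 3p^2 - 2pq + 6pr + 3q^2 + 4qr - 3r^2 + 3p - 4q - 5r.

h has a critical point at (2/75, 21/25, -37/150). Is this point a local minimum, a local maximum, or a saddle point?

saddle point

The Hessian is constant: H = [[6, -2, 6], [-2, 6, 4], [6, 4, -6]].
Leading principal minors: Δ₁ = 6, Δ₂ = 32, Δ₃ = -600.
The minors fit neither the all-positive nor the alternating-sign pattern, so H is indefinite: a saddle point.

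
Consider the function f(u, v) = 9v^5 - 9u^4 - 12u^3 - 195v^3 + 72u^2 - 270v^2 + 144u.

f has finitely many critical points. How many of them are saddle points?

6

f separates as a function of u plus a function of v, so ∇f=0 decouples.
∂f/∂u = -36(u - 2)(u + 1)(u + 2) = 0 at u ∈ {-2, -1, 2}; ∂f/∂v = 45v(v - 4)(v + 1)(v + 3) = 0 at v ∈ {-3, -1, 0, 4}.
The Hessian is diagonal: diag(f_uu, f_vv). Second derivatives: f_uu(-2)=-144, f_uu(-1)=108, f_uu(2)=-432; f_vv(-3)=-1890, f_vv(-1)=450, f_vv(0)=-540, f_vv(4)=6300.
Saddle points occur where the two diagonal entries have opposite signs: (-2, -1), (-2, 4), (-1, -3), (-1, 0), (2, -1), (2, 4). Count: 6.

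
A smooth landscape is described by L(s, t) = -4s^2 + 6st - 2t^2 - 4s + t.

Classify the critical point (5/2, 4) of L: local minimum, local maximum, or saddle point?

The Hessian of L is constant: H = [[-8, 6], [6, -4]].
det(H) = (-8)·(-4) − 6² = -4.
Since det(H) < 0, H is indefinite and the critical point is a saddle point.

saddle point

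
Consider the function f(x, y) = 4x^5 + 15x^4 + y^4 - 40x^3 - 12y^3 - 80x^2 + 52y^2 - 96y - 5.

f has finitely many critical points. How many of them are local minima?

f separates as a function of x plus a function of y, so ∇f=0 decouples.
∂f/∂x = 20x(x - 2)(x + 1)(x + 4) = 0 at x ∈ {-4, -1, 0, 2}; ∂f/∂y = 4(y - 4)(y - 3)(y - 2) = 0 at y ∈ {2, 3, 4}.
The Hessian is diagonal: diag(f_xx, f_yy). Second derivatives: f_xx(-4)=-1440, f_xx(-1)=180, f_xx(0)=-160, f_xx(2)=720; f_yy(2)=8, f_yy(3)=-4, f_yy(4)=8.
Local minima occur where both diagonal entries positive: (-1, 2), (-1, 4), (2, 2), (2, 4). Count: 4.

4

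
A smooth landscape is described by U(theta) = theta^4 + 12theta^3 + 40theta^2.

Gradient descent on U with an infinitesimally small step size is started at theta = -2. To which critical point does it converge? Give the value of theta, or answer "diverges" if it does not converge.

U'(theta) = 4theta(theta + 4)(theta + 5), so U'(-2) = -48.
Gradient descent moves in the -U' direction, i.e. theta is increasing.
The nearest critical point in that direction is theta = 0, where U'' = 80 > 0 (a local minimum). The iterate converges there.

0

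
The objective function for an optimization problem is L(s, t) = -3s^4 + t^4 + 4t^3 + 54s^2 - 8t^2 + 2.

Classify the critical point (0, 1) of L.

The mixed partial ∂²L/∂s∂t is 0, so the Hessian at any point is diag(L_ss, L_tt) = diag(36(-s^2 + 3), 4(3t^2 + 6t - 4)).
At (0, 1): H = diag(108, 20).
Both eigenvalues are positive, so H is positive definite: a local minimum.

local minimum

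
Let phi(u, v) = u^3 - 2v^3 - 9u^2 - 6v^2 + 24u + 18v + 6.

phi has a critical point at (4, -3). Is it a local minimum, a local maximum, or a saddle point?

local minimum

The mixed partial ∂²phi/∂u∂v is 0, so the Hessian at any point is diag(phi_uu, phi_vv) = diag(6(u - 3), -12(v + 1)).
At (4, -3): H = diag(6, 24).
Both eigenvalues are positive, so H is positive definite: a local minimum.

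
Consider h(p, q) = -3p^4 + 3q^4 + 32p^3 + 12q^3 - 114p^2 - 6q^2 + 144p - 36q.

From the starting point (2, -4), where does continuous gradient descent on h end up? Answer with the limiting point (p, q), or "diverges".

h is separable, so gradient descent decouples: p follows -∂h/∂p, q follows -∂h/∂q.
∂h/∂p = -12(p - 4)(p - 3)(p - 1); at p=2 this is -24, so p increases.
∂h/∂q = 12(q - 1)(q + 1)(q + 3); at q=-4 this is -180, so q increases.
p converges to its nearest critical value 3 (a local min of the p-part); q converges to -3. The iterate converges to (3, -3).

(3, -3)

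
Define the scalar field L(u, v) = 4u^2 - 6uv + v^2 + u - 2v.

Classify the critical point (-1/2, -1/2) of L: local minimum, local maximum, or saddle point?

The Hessian of L is constant: H = [[8, -6], [-6, 2]].
det(H) = 8·2 − (-6)² = -20.
Since det(H) < 0, H is indefinite and the critical point is a saddle point.

saddle point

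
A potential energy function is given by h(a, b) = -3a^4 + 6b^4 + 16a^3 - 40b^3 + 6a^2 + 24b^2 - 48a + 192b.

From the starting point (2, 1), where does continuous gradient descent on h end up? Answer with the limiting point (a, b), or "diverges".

h is separable, so gradient descent decouples: a follows -∂h/∂a, b follows -∂h/∂b.
∂h/∂a = -12(a - 4)(a - 1)(a + 1); at a=2 this is 72, so a decreases.
∂h/∂b = 24(b - 4)(b - 2)(b + 1); at b=1 this is 144, so b decreases.
a converges to its nearest critical value 1 (a local min of the a-part); b converges to -1. The iterate converges to (1, -1).

(1, -1)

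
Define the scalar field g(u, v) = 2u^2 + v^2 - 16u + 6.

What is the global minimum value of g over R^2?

-26

g(u,v) separates as P(u) + Q(v) + 6, so its minimum is min P + min Q + 6.
P'(u) = 4u - 16 vanishes at u ∈ {4}; Q'(v) = 2v vanishes at v ∈ {0}.
Local minima of P (where P''>0): P(4)=-32. Local minima of Q: Q(0)=0.
So the global minimum of g is P(4) + Q(0) + 6 = -32 + 0 + 6 = -26, attained at (4, 0).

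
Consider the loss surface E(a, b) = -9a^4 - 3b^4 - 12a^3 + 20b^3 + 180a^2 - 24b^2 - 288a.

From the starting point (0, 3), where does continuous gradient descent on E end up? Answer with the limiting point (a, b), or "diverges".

(1, 1)

E is separable, so gradient descent decouples: a follows -∂E/∂a, b follows -∂E/∂b.
∂E/∂a = -36(a - 2)(a - 1)(a + 4); at a=0 this is -288, so a increases.
∂E/∂b = -12b(b - 4)(b - 1); at b=3 this is 72, so b decreases.
a converges to its nearest critical value 1 (a local min of the a-part); b converges to 1. The iterate converges to (1, 1).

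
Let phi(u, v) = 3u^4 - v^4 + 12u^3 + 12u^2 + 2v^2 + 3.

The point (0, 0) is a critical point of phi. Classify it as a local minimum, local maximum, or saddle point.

The mixed partial ∂²phi/∂u∂v is 0, so the Hessian at any point is diag(phi_uu, phi_vv) = diag(12(3u^2 + 6u + 2), 4(-3v^2 + 1)).
At (0, 0): H = diag(24, 4).
Both eigenvalues are positive, so H is positive definite: a local minimum.

local minimum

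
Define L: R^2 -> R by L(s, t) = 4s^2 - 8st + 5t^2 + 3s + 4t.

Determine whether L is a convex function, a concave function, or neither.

convex

L is quadratic, so its Hessian is the constant matrix H = [[8, -8], [-8, 10]].
det(H) = 16, tr(H) = 18.
det(H) > 0 and tr(H) > 0, so H is positive definite everywhere: convex.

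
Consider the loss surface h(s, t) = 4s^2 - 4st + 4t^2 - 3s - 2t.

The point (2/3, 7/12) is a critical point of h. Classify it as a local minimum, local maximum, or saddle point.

local minimum

The Hessian of h is constant: H = [[8, -4], [-4, 8]].
det(H) = 8·8 − (-4)² = 48.
det(H) > 0 and tr(H) = 16 > 0, so H is positive definite and the point is a local minimum.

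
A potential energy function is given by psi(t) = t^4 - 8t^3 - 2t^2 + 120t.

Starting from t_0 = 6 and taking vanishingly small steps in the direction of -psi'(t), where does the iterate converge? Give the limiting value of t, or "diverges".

5

psi'(t) = 4(t - 5)(t - 3)(t + 2), so psi'(6) = 96.
Gradient descent moves in the -psi' direction, i.e. t is decreasing.
The nearest critical point in that direction is t = 5, where psi'' = 56 > 0 (a local minimum). The iterate converges there.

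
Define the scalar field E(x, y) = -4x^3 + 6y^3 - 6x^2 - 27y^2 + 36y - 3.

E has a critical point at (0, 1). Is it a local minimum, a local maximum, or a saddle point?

The mixed partial ∂²E/∂x∂y is 0, so the Hessian at any point is diag(E_xx, E_yy) = diag(-12(2x + 1), 18(2y - 3)).
At (0, 1): H = diag(-12, -18).
Both eigenvalues are negative, so H is negative definite: a local maximum.

local maximum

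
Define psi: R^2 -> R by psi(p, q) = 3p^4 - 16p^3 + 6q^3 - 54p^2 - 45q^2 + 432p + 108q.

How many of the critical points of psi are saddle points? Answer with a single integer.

psi separates as a function of p plus a function of q, so ∇psi=0 decouples.
∂psi/∂p = 12(p - 4)(p - 3)(p + 3) = 0 at p ∈ {-3, 3, 4}; ∂psi/∂q = 18(q - 3)(q - 2) = 0 at q ∈ {2, 3}.
The Hessian is diagonal: diag(psi_pp, psi_qq). Second derivatives: psi_pp(-3)=504, psi_pp(3)=-72, psi_pp(4)=84; psi_qq(2)=-18, psi_qq(3)=18.
Saddle points occur where the two diagonal entries have opposite signs: (-3, 2), (3, 3), (4, 2). Count: 3.

3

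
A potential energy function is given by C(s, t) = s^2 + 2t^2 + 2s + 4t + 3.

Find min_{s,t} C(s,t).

0

C(s,t) separates as P(s) + Q(t) + 3, so its minimum is min P + min Q + 3.
P'(s) = 2s + 2 vanishes at s ∈ {-1}; Q'(t) = 4(t + 1) vanishes at t ∈ {-1}.
Local minima of P (where P''>0): P(-1)=-1. Local minima of Q: Q(-1)=-2.
So the global minimum of C is P(-1) + Q(-1) + 3 = -1 − 2 + 3 = 0, attained at (-1, -1).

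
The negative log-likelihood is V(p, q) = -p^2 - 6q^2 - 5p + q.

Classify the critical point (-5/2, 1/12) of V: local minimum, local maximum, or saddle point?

The Hessian of V is constant: H = [[-2, 0], [0, -12]].
det(H) = (-2)·(-12) − 0² = 24.
det(H) > 0 and tr(H) = -14 < 0, so H is negative definite and the point is a local maximum.

local maximum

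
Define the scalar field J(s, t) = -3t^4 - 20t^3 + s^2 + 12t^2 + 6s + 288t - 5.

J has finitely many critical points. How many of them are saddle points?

J separates as a function of s plus a function of t, so ∇J=0 decouples.
∂J/∂s = 2(s + 3) = 0 at s ∈ {-3}; ∂J/∂t = -12(t - 2)(t + 3)(t + 4) = 0 at t ∈ {-4, -3, 2}.
The Hessian is diagonal: diag(J_ss, J_tt). Second derivatives: J_ss(-3)=2; J_tt(-4)=-72, J_tt(-3)=60, J_tt(2)=-360.
Saddle points occur where the two diagonal entries have opposite signs: (-3, -4), (-3, 2). Count: 2.

2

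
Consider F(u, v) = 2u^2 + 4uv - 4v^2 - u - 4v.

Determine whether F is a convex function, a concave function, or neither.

F is quadratic, so its Hessian is the constant matrix H = [[4, 4], [4, -8]].
det(H) = -48, tr(H) = -4.
det(H) < 0, so H is indefinite: neither convex nor concave.

neither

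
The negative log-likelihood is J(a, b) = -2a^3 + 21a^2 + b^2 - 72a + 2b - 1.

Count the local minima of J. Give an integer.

J separates as a function of a plus a function of b, so ∇J=0 decouples.
∂J/∂a = -6(a - 4)(a - 3) = 0 at a ∈ {3, 4}; ∂J/∂b = 2(b + 1) = 0 at b ∈ {-1}.
The Hessian is diagonal: diag(J_aa, J_bb). Second derivatives: J_aa(3)=6, J_aa(4)=-6; J_bb(-1)=2.
Local minima occur where both diagonal entries positive: (3, -1). Count: 1.

1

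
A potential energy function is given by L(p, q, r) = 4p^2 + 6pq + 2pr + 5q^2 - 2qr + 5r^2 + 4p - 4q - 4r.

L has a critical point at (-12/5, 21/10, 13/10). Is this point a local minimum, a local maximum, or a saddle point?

The Hessian is constant: H = [[8, 6, 2], [6, 10, -2], [2, -2, 10]].
Leading principal minors: Δ₁ = 8, Δ₂ = 44, Δ₃ = 320.
All leading minors are positive, so H is positive definite: a local minimum.

local minimum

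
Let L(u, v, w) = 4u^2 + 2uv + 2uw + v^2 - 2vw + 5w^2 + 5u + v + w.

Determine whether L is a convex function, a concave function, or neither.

convex

L is quadratic, so its Hessian is the constant matrix H = [[8, 2, 2], [2, 2, -2], [2, -2, 10]].
Leading principal minors: 8, 12, 64.
All positive ⇒ H ≻ 0 ⇒ convex.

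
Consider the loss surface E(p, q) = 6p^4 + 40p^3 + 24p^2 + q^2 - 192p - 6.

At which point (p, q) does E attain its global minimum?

E(p,q) separates as A(p) + B(q) − 6, so its minimum is min A + min B − 6.
A'(p) = 24(p - 1)(p + 2)(p + 4) vanishes at p ∈ {-4, -2, 1}; B'(q) = 2q vanishes at q ∈ {0}.
Local minima of A (where A''>0): A(-4)=128, A(1)=-122. Local minima of B: B(0)=0.
So the global minimum of E is A(1) + B(0) − 6 = -122 + 0 − 6 = -128, attained at (1, 0).

(1, 0)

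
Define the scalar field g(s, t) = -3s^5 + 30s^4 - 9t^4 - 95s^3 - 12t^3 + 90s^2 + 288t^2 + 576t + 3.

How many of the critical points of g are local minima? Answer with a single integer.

g separates as a function of s plus a function of t, so ∇g=0 decouples.
∂g/∂s = -15s(s - 4)(s - 3)(s - 1) = 0 at s ∈ {0, 1, 3, 4}; ∂g/∂t = -36(t - 4)(t + 1)(t + 4) = 0 at t ∈ {-4, -1, 4}.
The Hessian is diagonal: diag(g_ss, g_tt). Second derivatives: g_ss(0)=180, g_ss(1)=-90, g_ss(3)=90, g_ss(4)=-180; g_tt(-4)=-864, g_tt(-1)=540, g_tt(4)=-1440.
Local minima occur where both diagonal entries positive: (0, -1), (3, -1). Count: 2.

2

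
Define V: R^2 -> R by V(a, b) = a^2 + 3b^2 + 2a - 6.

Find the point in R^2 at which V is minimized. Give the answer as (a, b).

V(a,b) separates as P(a) + Q(b) − 6, so its minimum is min P + min Q − 6.
P'(a) = 2a + 2 vanishes at a ∈ {-1}; Q'(b) = 6b vanishes at b ∈ {0}.
Local minima of P (where P''>0): P(-1)=-1. Local minima of Q: Q(0)=0.
So the global minimum of V is P(-1) + Q(0) − 6 = -1 + 0 − 6 = -7, attained at (-1, 0).

(-1, 0)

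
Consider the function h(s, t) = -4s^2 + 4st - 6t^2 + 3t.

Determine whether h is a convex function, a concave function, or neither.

h is quadratic, so its Hessian is the constant matrix H = [[-8, 4], [4, -12]].
det(H) = 80, tr(H) = -20.
det(H) > 0 and tr(H) < 0, so H is negative definite everywhere: concave.

concave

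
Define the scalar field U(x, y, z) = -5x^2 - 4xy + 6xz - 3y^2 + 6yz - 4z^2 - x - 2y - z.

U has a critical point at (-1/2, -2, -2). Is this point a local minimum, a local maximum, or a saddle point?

The Hessian is constant: H = [[-10, -4, 6], [-4, -6, 6], [6, 6, -8]].
Leading principal minors: Δ₁ = -10, Δ₂ = 44, Δ₃ = -64.
The minors alternate sign starting negative (−, +, −), so H is negative definite: a local maximum.

local maximum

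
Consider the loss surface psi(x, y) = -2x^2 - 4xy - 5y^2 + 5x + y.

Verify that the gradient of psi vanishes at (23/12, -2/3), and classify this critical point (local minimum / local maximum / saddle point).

local maximum

∇psi = (-4x - 4y + 5, -4x - 10y + 1); substituting (23/12, -2/3) gives ∇psi = (0, 0), so (23/12, -2/3) is indeed a critical point.
The Hessian of psi is constant: H = [[-4, -4], [-4, -10]].
det(H) = (-4)·(-10) − (-4)² = 24.
det(H) > 0 and tr(H) = -14 < 0, so H is negative definite and the point is a local maximum.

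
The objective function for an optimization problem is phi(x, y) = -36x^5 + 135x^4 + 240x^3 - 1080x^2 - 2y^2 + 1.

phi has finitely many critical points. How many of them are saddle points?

2

phi separates as a function of x plus a function of y, so ∇phi=0 decouples.
∂phi/∂x = -180x(x - 3)(x - 2)(x + 2) = 0 at x ∈ {-2, 0, 2, 3}; ∂phi/∂y = -4y = 0 at y ∈ {0}.
The Hessian is diagonal: diag(phi_xx, phi_yy). Second derivatives: phi_xx(-2)=7200, phi_xx(0)=-2160, phi_xx(2)=1440, phi_xx(3)=-2700; phi_yy(0)=-4.
Saddle points occur where the two diagonal entries have opposite signs: (-2, 0), (2, 0). Count: 2.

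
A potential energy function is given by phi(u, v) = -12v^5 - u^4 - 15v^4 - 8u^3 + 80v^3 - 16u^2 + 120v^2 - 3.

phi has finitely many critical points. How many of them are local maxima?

4

phi separates as a function of u plus a function of v, so ∇phi=0 decouples.
∂phi/∂u = -4u(u + 2)(u + 4) = 0 at u ∈ {-4, -2, 0}; ∂phi/∂v = -60v(v - 2)(v + 1)(v + 2) = 0 at v ∈ {-2, -1, 0, 2}.
The Hessian is diagonal: diag(phi_uu, phi_vv). Second derivatives: phi_uu(-4)=-32, phi_uu(-2)=16, phi_uu(0)=-32; phi_vv(-2)=480, phi_vv(-1)=-180, phi_vv(0)=240, phi_vv(2)=-1440.
Local maxima occur where both diagonal entries negative: (-4, -1), (-4, 2), (0, -1), (0, 2). Count: 4.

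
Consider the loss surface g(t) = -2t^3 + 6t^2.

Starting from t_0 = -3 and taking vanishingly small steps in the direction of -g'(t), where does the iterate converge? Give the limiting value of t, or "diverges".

0

g'(t) = -6t(t - 2), so g'(-3) = -90.
Gradient descent moves in the -g' direction, i.e. t is increasing.
The nearest critical point in that direction is t = 0, where g'' = 12 > 0 (a local minimum). The iterate converges there.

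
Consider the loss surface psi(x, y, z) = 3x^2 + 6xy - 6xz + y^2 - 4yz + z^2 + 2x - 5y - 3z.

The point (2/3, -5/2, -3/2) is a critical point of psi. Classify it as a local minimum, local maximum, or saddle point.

The Hessian is constant: H = [[6, 6, -6], [6, 2, -4], [-6, -4, 2]].
Leading principal minors: Δ₁ = 6, Δ₂ = -24, Δ₃ = 72.
The minors fit neither the all-positive nor the alternating-sign pattern, so H is indefinite: a saddle point.

saddle point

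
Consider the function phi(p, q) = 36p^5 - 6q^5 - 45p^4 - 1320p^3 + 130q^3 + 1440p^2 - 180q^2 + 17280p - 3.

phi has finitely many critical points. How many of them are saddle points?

phi separates as a function of p plus a function of q, so ∇phi=0 decouples.
∂phi/∂p = 180(p - 4)(p - 3)(p + 2)(p + 4) = 0 at p ∈ {-4, -2, 3, 4}; ∂phi/∂q = -30q(q - 3)(q - 1)(q + 4) = 0 at q ∈ {-4, 0, 1, 3}.
The Hessian is diagonal: diag(phi_pp, phi_qq). Second derivatives: phi_pp(-4)=-20160, phi_pp(-2)=10800, phi_pp(3)=-6300, phi_pp(4)=8640; phi_qq(-4)=4200, phi_qq(0)=-360, phi_qq(1)=300, phi_qq(3)=-1260.
Saddle points occur where the two diagonal entries have opposite signs: (-4, -4), (-4, 1), (-2, 0), (-2, 3), (3, -4), (3, 1), (4, 0), (4, 3). Count: 8.

8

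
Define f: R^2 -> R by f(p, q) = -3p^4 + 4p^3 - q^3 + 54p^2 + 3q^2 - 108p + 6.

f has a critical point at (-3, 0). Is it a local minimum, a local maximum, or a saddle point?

The mixed partial ∂²f/∂p∂q is 0, so the Hessian at any point is diag(f_pp, f_qq) = diag(12(-3p^2 + 2p + 9), 6(-q + 1)).
At (-3, 0): H = diag(-288, 6).
The eigenvalues have opposite signs, so H is indefinite: a saddle point.

saddle point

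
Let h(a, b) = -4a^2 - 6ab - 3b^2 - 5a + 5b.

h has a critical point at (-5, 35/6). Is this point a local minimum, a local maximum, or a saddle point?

The Hessian of h is constant: H = [[-8, -6], [-6, -6]].
det(H) = (-8)·(-6) − (-6)² = 12.
det(H) > 0 and tr(H) = -14 < 0, so H is negative definite and the point is a local maximum.

local maximum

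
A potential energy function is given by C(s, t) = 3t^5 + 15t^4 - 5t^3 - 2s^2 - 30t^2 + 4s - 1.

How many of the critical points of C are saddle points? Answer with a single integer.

2

C separates as a function of s plus a function of t, so ∇C=0 decouples.
∂C/∂s = -4(s - 1) = 0 at s ∈ {1}; ∂C/∂t = 15t(t - 1)(t + 1)(t + 4) = 0 at t ∈ {-4, -1, 0, 1}.
The Hessian is diagonal: diag(C_ss, C_tt). Second derivatives: C_ss(1)=-4; C_tt(-4)=-900, C_tt(-1)=90, C_tt(0)=-60, C_tt(1)=150.
Saddle points occur where the two diagonal entries have opposite signs: (1, -1), (1, 1). Count: 2.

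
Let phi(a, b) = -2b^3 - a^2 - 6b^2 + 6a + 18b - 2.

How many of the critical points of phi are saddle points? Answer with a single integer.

phi separates as a function of a plus a function of b, so ∇phi=0 decouples.
∂phi/∂a = -2(a - 3) = 0 at a ∈ {3}; ∂phi/∂b = -6(b - 1)(b + 3) = 0 at b ∈ {-3, 1}.
The Hessian is diagonal: diag(phi_aa, phi_bb). Second derivatives: phi_aa(3)=-2; phi_bb(-3)=24, phi_bb(1)=-24.
Saddle points occur where the two diagonal entries have opposite signs: (3, -3). Count: 1.

1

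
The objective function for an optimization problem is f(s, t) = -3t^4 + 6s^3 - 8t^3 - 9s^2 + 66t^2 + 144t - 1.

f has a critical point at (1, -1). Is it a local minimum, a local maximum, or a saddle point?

The mixed partial ∂²f/∂s∂t is 0, so the Hessian at any point is diag(f_ss, f_tt) = diag(18(2s - 1), 12(-3t^2 - 4t + 11)).
At (1, -1): H = diag(18, 144).
Both eigenvalues are positive, so H is positive definite: a local minimum.

local minimum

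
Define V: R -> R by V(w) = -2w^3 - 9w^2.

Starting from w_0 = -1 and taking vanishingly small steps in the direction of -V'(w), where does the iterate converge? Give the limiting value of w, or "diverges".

-3

V'(w) = -6w(w + 3), so V'(-1) = 12.
Gradient descent moves in the -V' direction, i.e. w is decreasing.
The nearest critical point in that direction is w = -3, where V'' = 18 > 0 (a local minimum). The iterate converges there.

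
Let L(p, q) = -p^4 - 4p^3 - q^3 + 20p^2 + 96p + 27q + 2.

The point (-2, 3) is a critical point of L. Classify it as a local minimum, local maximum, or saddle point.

saddle point

The mixed partial ∂²L/∂p∂q is 0, so the Hessian at any point is diag(L_pp, L_qq) = diag(4(-3p^2 - 6p + 10), -6q).
At (-2, 3): H = diag(40, -18).
The eigenvalues have opposite signs, so H is indefinite: a saddle point.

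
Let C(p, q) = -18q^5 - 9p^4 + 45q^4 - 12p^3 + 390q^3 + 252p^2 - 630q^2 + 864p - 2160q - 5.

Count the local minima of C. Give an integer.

C separates as a function of p plus a function of q, so ∇C=0 decouples.
∂C/∂p = -36(p - 4)(p + 2)(p + 3) = 0 at p ∈ {-3, -2, 4}; ∂C/∂q = -90(q - 4)(q - 2)(q + 1)(q + 3) = 0 at q ∈ {-3, -1, 2, 4}.
The Hessian is diagonal: diag(C_pp, C_qq). Second derivatives: C_pp(-3)=-252, C_pp(-2)=216, C_pp(4)=-1512; C_qq(-3)=6300, C_qq(-1)=-2700, C_qq(2)=2700, C_qq(4)=-6300.
Local minima occur where both diagonal entries positive: (-2, -3), (-2, 2). Count: 2.

2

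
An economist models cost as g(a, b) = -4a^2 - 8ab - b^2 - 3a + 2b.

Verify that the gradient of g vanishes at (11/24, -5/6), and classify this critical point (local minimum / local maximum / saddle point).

saddle point

∇g = (-8a - 8b - 3, -8a - 2b + 2); substituting (11/24, -5/6) gives ∇g = (0, 0), so (11/24, -5/6) is indeed a critical point.
The Hessian of g is constant: H = [[-8, -8], [-8, -2]].
det(H) = (-8)·(-2) − (-8)² = -48.
Since det(H) < 0, H is indefinite and the critical point is a saddle point.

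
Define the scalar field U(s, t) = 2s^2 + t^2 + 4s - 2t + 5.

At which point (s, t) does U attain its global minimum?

(-1, 1)

U(s,t) separates as P(s) + Q(t) + 5, so its minimum is min P + min Q + 5.
P'(s) = 4s + 4 vanishes at s ∈ {-1}; Q'(t) = 2(t - 1) vanishes at t ∈ {1}.
Local minima of P (where P''>0): P(-1)=-2. Local minima of Q: Q(1)=-1.
So the global minimum of U is P(-1) + Q(1) + 5 = -2 − 1 + 5 = 2, attained at (-1, 1).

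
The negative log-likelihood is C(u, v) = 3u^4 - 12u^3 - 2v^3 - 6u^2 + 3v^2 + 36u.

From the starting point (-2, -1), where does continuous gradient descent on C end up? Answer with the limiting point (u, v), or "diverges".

(-1, 0)

C is separable, so gradient descent decouples: u follows -∂C/∂u, v follows -∂C/∂v.
∂C/∂u = 12(u - 3)(u - 1)(u + 1); at u=-2 this is -180, so u increases.
∂C/∂v = -6v(v - 1); at v=-1 this is -12, so v increases.
u converges to its nearest critical value -1 (a local min of the u-part); v converges to 0. The iterate converges to (-1, 0).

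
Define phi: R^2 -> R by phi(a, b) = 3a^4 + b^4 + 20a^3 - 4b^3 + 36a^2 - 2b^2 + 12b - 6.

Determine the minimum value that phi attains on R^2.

phi(a,b) separates as P(a) + Q(b) − 6, so its minimum is min P + min Q − 6.
P'(a) = 12a(a + 2)(a + 3) vanishes at a ∈ {-3, -2, 0}; Q'(b) = 4(b - 3)(b - 1)(b + 1) vanishes at b ∈ {-1, 1, 3}.
Local minima of P (where P''>0): P(-3)=27, P(0)=0. Local minima of Q: Q(-1)=-9, Q(3)=-9.
So the global minimum of phi is P(0) + Q(-1) − 6 = 0 − 9 − 6 = -15, attained at (0, -1).

-15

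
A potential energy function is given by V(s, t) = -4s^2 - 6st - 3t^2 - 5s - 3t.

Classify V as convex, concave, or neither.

concave

V is quadratic, so its Hessian is the constant matrix H = [[-8, -6], [-6, -6]].
det(H) = 12, tr(H) = -14.
det(H) > 0 and tr(H) < 0, so H is negative definite everywhere: concave.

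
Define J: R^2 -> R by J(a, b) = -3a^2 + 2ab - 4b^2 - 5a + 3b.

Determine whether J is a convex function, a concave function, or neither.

J is quadratic, so its Hessian is the constant matrix H = [[-6, 2], [2, -8]].
det(H) = 44, tr(H) = -14.
det(H) > 0 and tr(H) < 0, so H is negative definite everywhere: concave.

concave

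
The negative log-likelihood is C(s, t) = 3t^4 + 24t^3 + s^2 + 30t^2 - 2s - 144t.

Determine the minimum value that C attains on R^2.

-88

C(s,t) separates as P(s) + Q(t), so its minimum is min P + min Q.
P'(s) = 2s - 2 vanishes at s ∈ {1}; Q'(t) = 12(t - 1)(t + 3)(t + 4) vanishes at t ∈ {-4, -3, 1}.
Local minima of P (where P''>0): P(1)=-1. Local minima of Q: Q(-4)=288, Q(1)=-87.
So the global minimum of C is P(1) + Q(1) = -1 − 87 = -88, attained at (1, 1).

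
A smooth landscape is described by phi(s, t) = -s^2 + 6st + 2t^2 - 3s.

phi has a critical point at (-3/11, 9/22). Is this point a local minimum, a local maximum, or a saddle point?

saddle point

The Hessian of phi is constant: H = [[-2, 6], [6, 4]].
det(H) = (-2)·4 − 6² = -44.
Since det(H) < 0, H is indefinite and the critical point is a saddle point.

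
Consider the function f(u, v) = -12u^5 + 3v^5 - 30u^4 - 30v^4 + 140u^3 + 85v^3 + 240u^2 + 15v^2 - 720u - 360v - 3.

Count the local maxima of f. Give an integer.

f separates as a function of u plus a function of v, so ∇f=0 decouples.
∂f/∂u = -60(u - 2)(u - 1)(u + 2)(u + 3) = 0 at u ∈ {-3, -2, 1, 2}; ∂f/∂v = 15(v - 4)(v - 3)(v - 2)(v + 1) = 0 at v ∈ {-1, 2, 3, 4}.
The Hessian is diagonal: diag(f_uu, f_vv). Second derivatives: f_uu(-3)=1200, f_uu(-2)=-720, f_uu(1)=720, f_uu(2)=-1200; f_vv(-1)=-900, f_vv(2)=90, f_vv(3)=-60, f_vv(4)=150.
Local maxima occur where both diagonal entries negative: (-2, -1), (-2, 3), (2, -1), (2, 3). Count: 4.

4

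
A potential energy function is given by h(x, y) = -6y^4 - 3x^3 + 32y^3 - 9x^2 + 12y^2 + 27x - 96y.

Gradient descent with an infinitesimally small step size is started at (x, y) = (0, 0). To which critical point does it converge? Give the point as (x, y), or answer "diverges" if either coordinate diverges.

(-3, 1)

h is separable, so gradient descent decouples: x follows -∂h/∂x, y follows -∂h/∂y.
∂h/∂x = -9(x - 1)(x + 3); at x=0 this is 27, so x decreases.
∂h/∂y = -24(y - 4)(y - 1)(y + 1); at y=0 this is -96, so y increases.
x converges to its nearest critical value -3 (a local min of the x-part); y converges to 1. The iterate converges to (-3, 1).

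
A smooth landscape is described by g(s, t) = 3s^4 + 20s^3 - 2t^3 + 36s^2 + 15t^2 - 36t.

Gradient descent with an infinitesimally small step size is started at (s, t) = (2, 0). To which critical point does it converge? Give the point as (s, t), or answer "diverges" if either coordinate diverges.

(0, 2)

g is separable, so gradient descent decouples: s follows -∂g/∂s, t follows -∂g/∂t.
∂g/∂s = 12s(s + 2)(s + 3); at s=2 this is 480, so s decreases.
∂g/∂t = -6(t - 3)(t - 2); at t=0 this is -36, so t increases.
s converges to its nearest critical value 0 (a local min of the s-part); t converges to 2. The iterate converges to (0, 2).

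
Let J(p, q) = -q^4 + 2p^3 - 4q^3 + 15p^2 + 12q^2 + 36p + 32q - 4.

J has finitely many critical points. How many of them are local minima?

1

J separates as a function of p plus a function of q, so ∇J=0 decouples.
∂J/∂p = 6(p + 2)(p + 3) = 0 at p ∈ {-3, -2}; ∂J/∂q = -4(q - 2)(q + 1)(q + 4) = 0 at q ∈ {-4, -1, 2}.
The Hessian is diagonal: diag(J_pp, J_qq). Second derivatives: J_pp(-3)=-6, J_pp(-2)=6; J_qq(-4)=-72, J_qq(-1)=36, J_qq(2)=-72.
Local minima occur where both diagonal entries positive: (-2, -1). Count: 1.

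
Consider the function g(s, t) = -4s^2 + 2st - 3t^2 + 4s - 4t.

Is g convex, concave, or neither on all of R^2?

concave

g is quadratic, so its Hessian is the constant matrix H = [[-8, 2], [2, -6]].
det(H) = 44, tr(H) = -14.
det(H) > 0 and tr(H) < 0, so H is negative definite everywhere: concave.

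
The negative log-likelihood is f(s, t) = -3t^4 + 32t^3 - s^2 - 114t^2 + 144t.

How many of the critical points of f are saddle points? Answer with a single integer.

1

f separates as a function of s plus a function of t, so ∇f=0 decouples.
∂f/∂s = -2s = 0 at s ∈ {0}; ∂f/∂t = -12(t - 4)(t - 3)(t - 1) = 0 at t ∈ {1, 3, 4}.
The Hessian is diagonal: diag(f_ss, f_tt). Second derivatives: f_ss(0)=-2; f_tt(1)=-72, f_tt(3)=24, f_tt(4)=-36.
Saddle points occur where the two diagonal entries have opposite signs: (0, 3). Count: 1.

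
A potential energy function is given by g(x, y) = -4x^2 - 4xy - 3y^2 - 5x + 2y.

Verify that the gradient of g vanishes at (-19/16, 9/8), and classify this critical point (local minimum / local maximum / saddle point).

∇g = (-8x - 4y - 5, -4x - 6y + 2); substituting (-19/16, 9/8) gives ∇g = (0, 0), so (-19/16, 9/8) is indeed a critical point.
The Hessian of g is constant: H = [[-8, -4], [-4, -6]].
det(H) = (-8)·(-6) − (-4)² = 32.
det(H) > 0 and tr(H) = -14 < 0, so H is negative definite and the point is a local maximum.

local maximum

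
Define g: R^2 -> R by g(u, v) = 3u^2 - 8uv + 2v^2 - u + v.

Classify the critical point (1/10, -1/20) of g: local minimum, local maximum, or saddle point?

saddle point

The Hessian of g is constant: H = [[6, -8], [-8, 4]].
det(H) = 6·4 − (-8)² = -40.
Since det(H) < 0, H is indefinite and the critical point is a saddle point.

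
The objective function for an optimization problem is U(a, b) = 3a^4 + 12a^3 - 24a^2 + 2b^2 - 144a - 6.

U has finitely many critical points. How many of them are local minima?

U separates as a function of a plus a function of b, so ∇U=0 decouples.
∂U/∂a = 12(a - 2)(a + 2)(a + 3) = 0 at a ∈ {-3, -2, 2}; ∂U/∂b = 4b = 0 at b ∈ {0}.
The Hessian is diagonal: diag(U_aa, U_bb). Second derivatives: U_aa(-3)=60, U_aa(-2)=-48, U_aa(2)=240; U_bb(0)=4.
Local minima occur where both diagonal entries positive: (-3, 0), (2, 0). Count: 2.

2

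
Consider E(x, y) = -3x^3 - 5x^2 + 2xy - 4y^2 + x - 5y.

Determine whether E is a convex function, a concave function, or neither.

The term -3x^3 is cubic, so the Hessian is not constant.
∂²E/∂x² = -18x - 10, which takes both signs as x varies (negative for sufficiently large x). A diagonal entry of the Hessian changing sign means the Hessian is neither positive- nor negative-semidefinite on all of R^2.

neither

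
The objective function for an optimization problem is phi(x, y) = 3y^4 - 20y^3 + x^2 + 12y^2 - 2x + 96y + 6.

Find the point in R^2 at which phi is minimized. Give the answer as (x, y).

(1, -1)

phi(x,y) separates as P(x) + Q(y) + 6, so its minimum is min P + min Q + 6.
P'(x) = 2x - 2 vanishes at x ∈ {1}; Q'(y) = 12(y - 4)(y - 2)(y + 1) vanishes at y ∈ {-1, 2, 4}.
Local minima of P (where P''>0): P(1)=-1. Local minima of Q: Q(-1)=-61, Q(4)=64.
So the global minimum of phi is P(1) + Q(-1) + 6 = -1 − 61 + 6 = -56, attained at (1, -1).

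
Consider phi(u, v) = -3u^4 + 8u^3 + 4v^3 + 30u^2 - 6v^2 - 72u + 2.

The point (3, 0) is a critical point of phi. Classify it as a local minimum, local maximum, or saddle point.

The mixed partial ∂²phi/∂u∂v is 0, so the Hessian at any point is diag(phi_uu, phi_vv) = diag(12(-3u^2 + 4u + 5), 12(2v - 1)).
At (3, 0): H = diag(-120, -12).
Both eigenvalues are negative, so H is negative definite: a local maximum.

local maximum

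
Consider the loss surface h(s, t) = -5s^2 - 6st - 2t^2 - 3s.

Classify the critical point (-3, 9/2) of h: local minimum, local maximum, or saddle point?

The Hessian of h is constant: H = [[-10, -6], [-6, -4]].
det(H) = (-10)·(-4) − (-6)² = 4.
det(H) > 0 and tr(H) = -14 < 0, so H is negative definite and the point is a local maximum.

local maximum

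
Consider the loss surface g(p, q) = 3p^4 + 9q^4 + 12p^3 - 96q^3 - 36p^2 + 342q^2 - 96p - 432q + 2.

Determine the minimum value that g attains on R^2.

-367

g(p,q) separates as A(p) + B(q) + 2, so its minimum is min A + min B + 2.
A'(p) = 12(p - 2)(p + 1)(p + 4) vanishes at p ∈ {-4, -1, 2}; B'(q) = 36(q - 4)(q - 3)(q - 1) vanishes at q ∈ {1, 3, 4}.
Local minima of A (where A''>0): A(-4)=-192, A(2)=-192. Local minima of B: B(1)=-177, B(4)=-96.
So the global minimum of g is A(-4) + B(1) + 2 = -192 − 177 + 2 = -367, attained at (-4, 1).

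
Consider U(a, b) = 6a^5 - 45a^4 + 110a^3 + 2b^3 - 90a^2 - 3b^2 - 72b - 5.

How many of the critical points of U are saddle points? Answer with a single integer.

4

U separates as a function of a plus a function of b, so ∇U=0 decouples.
∂U/∂a = 30a(a - 3)(a - 2)(a - 1) = 0 at a ∈ {0, 1, 2, 3}; ∂U/∂b = 6(b - 4)(b + 3) = 0 at b ∈ {-3, 4}.
The Hessian is diagonal: diag(U_aa, U_bb). Second derivatives: U_aa(0)=-180, U_aa(1)=60, U_aa(2)=-60, U_aa(3)=180; U_bb(-3)=-42, U_bb(4)=42.
Saddle points occur where the two diagonal entries have opposite signs: (0, 4), (1, -3), (2, 4), (3, -3). Count: 4.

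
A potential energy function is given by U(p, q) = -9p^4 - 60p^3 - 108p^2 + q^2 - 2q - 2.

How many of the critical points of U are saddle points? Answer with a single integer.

U separates as a function of p plus a function of q, so ∇U=0 decouples.
∂U/∂p = -36p(p + 2)(p + 3) = 0 at p ∈ {-3, -2, 0}; ∂U/∂q = 2(q - 1) = 0 at q ∈ {1}.
The Hessian is diagonal: diag(U_pp, U_qq). Second derivatives: U_pp(-3)=-108, U_pp(-2)=72, U_pp(0)=-216; U_qq(1)=2.
Saddle points occur where the two diagonal entries have opposite signs: (-3, 1), (0, 1). Count: 2.

2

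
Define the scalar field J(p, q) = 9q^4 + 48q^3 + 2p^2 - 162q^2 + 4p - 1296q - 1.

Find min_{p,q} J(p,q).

J(p,q) separates as A(p) + B(q) − 1, so its minimum is min A + min B − 1.
A'(p) = 4p + 4 vanishes at p ∈ {-1}; B'(q) = 36(q - 3)(q + 3)(q + 4) vanishes at q ∈ {-4, -3, 3}.
Local minima of A (where A''>0): A(-1)=-2. Local minima of B: B(-4)=1824, B(3)=-3321.
So the global minimum of J is A(-1) + B(3) − 1 = -2 − 3321 − 1 = -3324, attained at (-1, 3).

-3324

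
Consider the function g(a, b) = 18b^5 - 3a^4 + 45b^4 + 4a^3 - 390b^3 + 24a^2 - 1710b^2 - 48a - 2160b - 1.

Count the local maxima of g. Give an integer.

g separates as a function of a plus a function of b, so ∇g=0 decouples.
∂g/∂a = -12(a - 2)(a - 1)(a + 2) = 0 at a ∈ {-2, 1, 2}; ∂g/∂b = 90(b - 4)(b + 1)(b + 2)(b + 3) = 0 at b ∈ {-3, -2, -1, 4}.
The Hessian is diagonal: diag(g_aa, g_bb). Second derivatives: g_aa(-2)=-144, g_aa(1)=36, g_aa(2)=-48; g_bb(-3)=-1260, g_bb(-2)=540, g_bb(-1)=-900, g_bb(4)=18900.
Local maxima occur where both diagonal entries negative: (-2, -3), (-2, -1), (2, -3), (2, -1). Count: 4.

4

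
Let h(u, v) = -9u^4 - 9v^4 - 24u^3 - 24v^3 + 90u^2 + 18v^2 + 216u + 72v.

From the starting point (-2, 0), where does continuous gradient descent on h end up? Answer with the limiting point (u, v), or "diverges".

h is separable, so gradient descent decouples: u follows -∂h/∂u, v follows -∂h/∂v.
∂h/∂u = -36(u - 2)(u + 1)(u + 3); at u=-2 this is -144, so u increases.
∂h/∂v = -36(v - 1)(v + 1)(v + 2); at v=0 this is 72, so v decreases.
u converges to its nearest critical value -1 (a local min of the u-part); v converges to -1. The iterate converges to (-1, -1).

(-1, -1)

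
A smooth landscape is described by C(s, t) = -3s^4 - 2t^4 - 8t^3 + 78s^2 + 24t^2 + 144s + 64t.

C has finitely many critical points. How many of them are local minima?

C separates as a function of s plus a function of t, so ∇C=0 decouples.
∂C/∂s = -12(s - 4)(s + 1)(s + 3) = 0 at s ∈ {-3, -1, 4}; ∂C/∂t = -8(t - 2)(t + 1)(t + 4) = 0 at t ∈ {-4, -1, 2}.
The Hessian is diagonal: diag(C_ss, C_tt). Second derivatives: C_ss(-3)=-168, C_ss(-1)=120, C_ss(4)=-420; C_tt(-4)=-144, C_tt(-1)=72, C_tt(2)=-144.
Local minima occur where both diagonal entries positive: (-1, -1). Count: 1.

1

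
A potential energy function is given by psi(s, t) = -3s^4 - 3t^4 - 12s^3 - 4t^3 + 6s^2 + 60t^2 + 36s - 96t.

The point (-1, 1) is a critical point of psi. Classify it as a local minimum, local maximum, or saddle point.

local minimum

The mixed partial ∂²psi/∂s∂t is 0, so the Hessian at any point is diag(psi_ss, psi_tt) = diag(12(-3s^2 - 6s + 1), 12(-3t^2 - 2t + 10)).
At (-1, 1): H = diag(48, 60).
Both eigenvalues are positive, so H is positive definite: a local minimum.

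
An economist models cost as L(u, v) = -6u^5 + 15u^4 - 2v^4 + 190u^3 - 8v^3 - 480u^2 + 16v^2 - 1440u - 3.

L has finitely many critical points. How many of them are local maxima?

L separates as a function of u plus a function of v, so ∇L=0 decouples.
∂L/∂u = -30(u - 4)(u - 3)(u + 1)(u + 4) = 0 at u ∈ {-4, -1, 3, 4}; ∂L/∂v = -8v(v - 1)(v + 4) = 0 at v ∈ {-4, 0, 1}.
The Hessian is diagonal: diag(L_uu, L_vv). Second derivatives: L_uu(-4)=5040, L_uu(-1)=-1800, L_uu(3)=840, L_uu(4)=-1200; L_vv(-4)=-160, L_vv(0)=32, L_vv(1)=-40.
Local maxima occur where both diagonal entries negative: (-1, -4), (-1, 1), (4, -4), (4, 1). Count: 4.

4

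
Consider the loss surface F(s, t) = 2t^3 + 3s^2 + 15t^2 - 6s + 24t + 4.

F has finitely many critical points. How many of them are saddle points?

F separates as a function of s plus a function of t, so ∇F=0 decouples.
∂F/∂s = 6(s - 1) = 0 at s ∈ {1}; ∂F/∂t = 6(t + 1)(t + 4) = 0 at t ∈ {-4, -1}.
The Hessian is diagonal: diag(F_ss, F_tt). Second derivatives: F_ss(1)=6; F_tt(-4)=-18, F_tt(-1)=18.
Saddle points occur where the two diagonal entries have opposite signs: (1, -4). Count: 1.

1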